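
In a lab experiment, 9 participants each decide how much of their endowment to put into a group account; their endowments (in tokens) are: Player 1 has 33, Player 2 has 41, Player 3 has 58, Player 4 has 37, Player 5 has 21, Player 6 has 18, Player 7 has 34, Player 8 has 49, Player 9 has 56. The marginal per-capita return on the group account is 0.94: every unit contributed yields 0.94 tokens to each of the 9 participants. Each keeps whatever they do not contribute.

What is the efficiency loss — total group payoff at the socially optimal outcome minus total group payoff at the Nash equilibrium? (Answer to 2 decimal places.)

2588.62 tokens

The private return per contributed unit is 0.94 < 1 for everyone, so the Nash equilibrium is zero contribution and the group total is Σ E_j = 33 + 41 + 58 + 37 + 21 + 18 + 34 + 49 + 56 = 347.
Each contributed unit returns 8.460 to the group, so the social optimum is full contribution by everyone: group total = 8.460 × 347 = 2935.62.
Efficiency loss = (8.460 − 1) × 347 = 2588.62.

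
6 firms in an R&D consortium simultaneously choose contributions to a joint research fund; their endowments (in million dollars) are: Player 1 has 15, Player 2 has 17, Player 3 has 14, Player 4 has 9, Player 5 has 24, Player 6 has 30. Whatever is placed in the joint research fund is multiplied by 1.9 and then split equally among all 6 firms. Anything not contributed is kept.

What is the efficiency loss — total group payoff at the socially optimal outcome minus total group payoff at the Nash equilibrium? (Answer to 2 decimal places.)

98.10 million dollars

The private return per contributed unit is 1.9/6 = 0.3167 < 1 for every player regardless of endowment, so the Nash equilibrium is zero contribution and the group total is Σ E_j = 15 + 17 + 14 + 9 + 24 + 30 = 109.
Each contributed unit returns 1.900 to the group, so the social optimum is full contribution by everyone: group total = 1.900 × 109 = 207.10.
Efficiency loss = (1.900 − 1) × 109 = 98.10.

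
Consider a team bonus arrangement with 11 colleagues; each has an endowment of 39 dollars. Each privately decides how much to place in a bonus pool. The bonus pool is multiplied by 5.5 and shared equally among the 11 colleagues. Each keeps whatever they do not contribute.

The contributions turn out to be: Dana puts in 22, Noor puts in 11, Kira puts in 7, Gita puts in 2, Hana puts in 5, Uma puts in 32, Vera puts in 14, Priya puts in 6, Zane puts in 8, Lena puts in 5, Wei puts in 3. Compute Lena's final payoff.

Total contributed: 22 + 11 + 7 + 2 + 5 + 32 + 14 + 6 + 8 + 5 + 3 = 115.
Each receives 5.5 × 115 / 11 = 57.50 from the bonus pool.
Lena keeps 39 − 5 = 34, so Lena's payoff is 34 + 57.50 = 91.50.

91.50 dollars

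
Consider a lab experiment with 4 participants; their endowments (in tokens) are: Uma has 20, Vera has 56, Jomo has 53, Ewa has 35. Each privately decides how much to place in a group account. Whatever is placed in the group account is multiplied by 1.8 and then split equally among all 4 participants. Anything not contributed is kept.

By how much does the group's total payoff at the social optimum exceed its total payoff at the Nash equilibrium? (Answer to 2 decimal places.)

The private return per contributed unit is 1.8/4 = 0.4500 < 1 for every player regardless of endowment, so the Nash equilibrium is zero contribution and the group total is Σ E_j = 20 + 56 + 53 + 35 = 164.
Each contributed unit returns 1.800 to the group, so the social optimum is full contribution by everyone: group total = 1.800 × 164 = 295.20.
Efficiency loss = (1.800 − 1) × 164 = 131.20.

131.20 tokens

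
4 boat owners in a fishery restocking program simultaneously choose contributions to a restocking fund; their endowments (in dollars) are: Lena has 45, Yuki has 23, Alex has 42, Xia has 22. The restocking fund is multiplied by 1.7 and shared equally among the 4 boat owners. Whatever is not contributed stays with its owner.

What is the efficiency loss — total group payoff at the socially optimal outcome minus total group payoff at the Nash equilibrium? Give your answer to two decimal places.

92.40 dollars

The private return per contributed unit is 1.7/4 = 0.4250 < 1 for every player regardless of endowment, so the Nash equilibrium is zero contribution and the group total is Σ E_j = 45 + 23 + 42 + 22 = 132.
Each contributed unit returns 1.700 to the group, so the social optimum is full contribution by everyone: group total = 1.700 × 132 = 224.40.
Efficiency loss = (1.700 − 1) × 132 = 92.40.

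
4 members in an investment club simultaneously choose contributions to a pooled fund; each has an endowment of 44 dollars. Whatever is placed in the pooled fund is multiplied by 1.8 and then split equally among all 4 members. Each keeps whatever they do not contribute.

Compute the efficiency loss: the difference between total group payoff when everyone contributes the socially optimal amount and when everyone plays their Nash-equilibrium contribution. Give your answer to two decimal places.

140.80 dollars

Each contributed unit returns 1.8/4 = 0.4500 to its contributor — below 1 — so contributing 0 is dominant for every player. At the Nash equilibrium everyone keeps their 44, and the group total is 4 × 44 = 176.
Each contributed unit returns 1.800 to the group as a whole (0.4500 to each of 4 players), which exceeds 1, so the social optimum is full contribution: group total = 1.800 × 176 = 316.80.
Efficiency loss = 316.80 − 176 = 140.80.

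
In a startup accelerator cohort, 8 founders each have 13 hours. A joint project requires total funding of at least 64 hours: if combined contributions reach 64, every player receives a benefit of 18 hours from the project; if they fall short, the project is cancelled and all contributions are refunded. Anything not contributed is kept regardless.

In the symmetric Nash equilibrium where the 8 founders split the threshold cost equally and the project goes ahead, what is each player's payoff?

Equal share of the threshold: 64/8 = 8.
At this profile no one gains by cutting their contribution: any cut drops the total below 64, the project is cancelled, contributions are refunded, and the deviator ends with 13, which is less than 13 − 8 + 18 = 23. Contributing more than 8 just wastes the excess. So contributing exactly 8 is a best response.
Each player's payoff: 13 − 8 + 18 = 23.

23 hours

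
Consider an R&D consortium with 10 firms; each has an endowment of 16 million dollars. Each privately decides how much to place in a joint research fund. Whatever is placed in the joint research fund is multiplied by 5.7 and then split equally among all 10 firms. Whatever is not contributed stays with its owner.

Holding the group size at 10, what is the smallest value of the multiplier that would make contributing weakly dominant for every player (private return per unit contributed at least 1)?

10

A contributed unit returns (multiplier)/10 to its contributor.
This reaches 1 exactly when the multiplier is 10.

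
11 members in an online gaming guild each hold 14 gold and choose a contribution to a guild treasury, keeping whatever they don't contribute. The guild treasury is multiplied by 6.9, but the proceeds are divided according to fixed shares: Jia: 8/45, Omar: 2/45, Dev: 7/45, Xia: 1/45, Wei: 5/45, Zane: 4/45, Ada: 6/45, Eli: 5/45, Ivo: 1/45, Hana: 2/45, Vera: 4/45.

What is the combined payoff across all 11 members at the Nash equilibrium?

319.20 gold

Each unit j contributes comes back to j as 6.9 × (j's share), so j prefers to contribute only if that share exceeds 1/6.9 = 0.1449; otherwise keeping the unit dominates.
Jia and Dev clear that bar, contributing 14 each; the remaining 9 contribute 0. Total contributed: 28.
The guild treasury pays out 6.9 × 28 = 193.20 in total (split across the unequal shares, but the aggregate is all that matters for the group sum).
The 9 free-riders keep 14 each, adding 126. Group total = 126 + 193.20 = 319.20.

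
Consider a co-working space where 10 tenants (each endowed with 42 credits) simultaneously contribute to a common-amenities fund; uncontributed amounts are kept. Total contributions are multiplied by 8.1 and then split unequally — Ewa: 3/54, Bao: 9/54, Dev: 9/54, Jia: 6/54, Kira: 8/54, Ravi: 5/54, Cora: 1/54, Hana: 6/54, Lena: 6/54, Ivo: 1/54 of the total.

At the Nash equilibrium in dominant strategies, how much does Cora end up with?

60.90 credits

Player j's private return per contributed unit is 8.1 × (j's share). Contributing is weakly dominant for j when that share is at least 1/8.1 = 0.1235, and contributing 0 is dominant otherwise.
The shares above 0.1235 belong to Bao, Dev and Kira, contributing 42 each; the remaining 7 contribute 0. Total contributed: 126.
Cora keeps 42 and receives 8.1 × 126 × 1/54 = 18.90 from the common-amenities fund, for a payoff of 60.90.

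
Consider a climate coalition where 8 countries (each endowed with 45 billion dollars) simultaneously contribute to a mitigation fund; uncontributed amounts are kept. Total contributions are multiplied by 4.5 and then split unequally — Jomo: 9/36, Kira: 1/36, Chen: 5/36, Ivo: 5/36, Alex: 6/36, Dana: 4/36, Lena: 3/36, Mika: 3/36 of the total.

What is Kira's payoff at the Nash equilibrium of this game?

A player with share s gets back 4.5·s per unit contributed, so full contribution is dominant for anyone with s > 1/4.5 = 0.2222 and zero contribution is dominant for anyone below.
Only Jomo (9/36) clears that bar, contributing 45; the remaining 7 contribute 0. Total contributed: 45.
Kira keeps 45 and receives 4.5 × 45 × 1/36 = 5.63 from the mitigation fund, for a payoff of 50.63.

50.63 billion dollars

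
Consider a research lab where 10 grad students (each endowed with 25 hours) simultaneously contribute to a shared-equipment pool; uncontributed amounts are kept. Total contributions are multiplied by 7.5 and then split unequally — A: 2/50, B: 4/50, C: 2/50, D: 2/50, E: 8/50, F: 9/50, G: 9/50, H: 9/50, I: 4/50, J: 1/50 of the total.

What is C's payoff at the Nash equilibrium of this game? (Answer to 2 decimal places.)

Each unit j contributes comes back to j as 7.5 × (j's share), so j prefers to contribute only if that share exceeds 1/7.5 = 0.1333; otherwise keeping the unit dominates.
E, F, G and H clear that bar, contributing 25 each; the remaining 6 contribute 0. Total contributed: 100.
C keeps 25 and receives 7.5 × 100 × 2/50 = 30.00 from the shared-equipment pool, for a payoff of 55.00.

55.00 hours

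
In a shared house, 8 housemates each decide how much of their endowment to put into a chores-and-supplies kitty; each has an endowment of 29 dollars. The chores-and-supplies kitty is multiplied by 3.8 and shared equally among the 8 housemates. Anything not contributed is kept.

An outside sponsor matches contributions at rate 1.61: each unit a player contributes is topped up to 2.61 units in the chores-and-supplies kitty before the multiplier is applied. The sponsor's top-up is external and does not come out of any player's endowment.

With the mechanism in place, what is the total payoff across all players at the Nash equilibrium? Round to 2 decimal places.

2300.98 dollars

The effective private return per unit is now 3.8 × 2.61 / 8 = 1.2398 > 1, so every player's dominant strategy flips to full contribution.
So the Nash equilibrium is full contribution by all 8; the group earns 3.8 × 2.61 × 232 = 2300.98.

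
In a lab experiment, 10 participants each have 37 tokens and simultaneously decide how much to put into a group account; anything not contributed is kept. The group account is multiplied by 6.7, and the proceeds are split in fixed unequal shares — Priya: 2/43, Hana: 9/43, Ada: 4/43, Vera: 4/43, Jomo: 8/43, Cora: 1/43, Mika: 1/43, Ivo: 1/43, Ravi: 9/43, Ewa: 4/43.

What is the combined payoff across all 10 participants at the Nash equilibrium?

A player with share s gets back 6.7·s per unit contributed, so full contribution is dominant for anyone with s > 1/6.7 = 0.1493 and zero contribution is dominant for anyone below.
Hana, Jomo and Ravi are above the threshold, contributing 37 each; the remaining 7 contribute 0. Total contributed: 111.
The group account pays out 6.7 × 111 = 743.70 in total (split across the unequal shares, but the aggregate is all that matters for the group sum).
The 7 free-riders keep 37 each, adding 259. Group total = 259 + 743.70 = 1002.70.

1002.70 tokens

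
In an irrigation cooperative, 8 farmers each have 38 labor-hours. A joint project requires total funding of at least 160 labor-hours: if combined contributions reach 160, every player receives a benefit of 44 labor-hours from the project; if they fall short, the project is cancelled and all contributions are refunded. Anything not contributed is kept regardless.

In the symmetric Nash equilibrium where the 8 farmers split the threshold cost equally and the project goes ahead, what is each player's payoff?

62 labor-hours

Equal share of the threshold: 160/8 = 20.
At this profile no one gains by cutting their contribution: any cut drops the total below 160, the project is cancelled, contributions are refunded, and the deviator ends with 38, which is less than 38 − 20 + 44 = 62. Contributing more than 20 just wastes the excess. So contributing exactly 20 is a best response.
Each player's payoff: 38 − 20 + 44 = 62.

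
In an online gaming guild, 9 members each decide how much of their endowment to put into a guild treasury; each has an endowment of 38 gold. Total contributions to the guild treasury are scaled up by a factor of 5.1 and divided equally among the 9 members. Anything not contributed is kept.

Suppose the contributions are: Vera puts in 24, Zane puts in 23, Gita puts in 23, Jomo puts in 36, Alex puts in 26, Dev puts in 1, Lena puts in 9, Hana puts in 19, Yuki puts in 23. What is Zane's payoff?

119.27 gold

Total contributed: 24 + 23 + 23 + 36 + 26 + 1 + 9 + 19 + 23 = 184.
Each receives 5.1 × 184 / 9 = 104.27 from the guild treasury.
Zane keeps 38 − 23 = 15, so Zane's payoff is 15 + 104.27 = 119.27.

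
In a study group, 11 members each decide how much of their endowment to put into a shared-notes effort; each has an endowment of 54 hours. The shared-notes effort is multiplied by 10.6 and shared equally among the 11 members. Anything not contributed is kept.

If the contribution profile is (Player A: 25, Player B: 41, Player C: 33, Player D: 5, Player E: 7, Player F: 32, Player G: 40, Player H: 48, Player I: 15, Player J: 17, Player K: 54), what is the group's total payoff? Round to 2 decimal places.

Total contributed: 25 + 41 + 33 + 5 + 7 + 32 + 40 + 48 + 15 + 17 + 54 = 317; total kept: 11 × 54 − 317 = 277.
The shared-notes effort pays out 10.6 × 317 = 3360.20 in aggregate.
Group total = 277 + 3360.20 = 3637.20.

3637.20 hours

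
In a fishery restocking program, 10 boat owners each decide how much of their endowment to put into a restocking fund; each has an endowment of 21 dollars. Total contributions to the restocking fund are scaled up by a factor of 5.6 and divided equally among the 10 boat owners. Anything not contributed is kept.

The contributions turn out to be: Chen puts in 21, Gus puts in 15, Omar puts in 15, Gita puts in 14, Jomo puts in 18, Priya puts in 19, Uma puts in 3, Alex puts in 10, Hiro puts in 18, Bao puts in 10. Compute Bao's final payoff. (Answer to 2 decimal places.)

91.08 dollars

Total contributed: 21 + 15 + 15 + 14 + 18 + 19 + 3 + 10 + 18 + 10 = 143.
Each receives 5.6 × 143 / 10 = 80.08 from the restocking fund.
Bao keeps 21 − 10 = 11, so Bao's payoff is 11 + 80.08 = 91.08.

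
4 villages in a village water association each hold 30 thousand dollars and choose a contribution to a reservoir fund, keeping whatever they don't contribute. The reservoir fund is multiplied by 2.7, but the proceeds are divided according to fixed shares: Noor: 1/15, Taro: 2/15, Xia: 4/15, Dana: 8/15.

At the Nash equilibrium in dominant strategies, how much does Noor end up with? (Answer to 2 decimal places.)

A player with share s gets back 2.7·s per unit contributed, so full contribution is dominant for anyone with s > 1/2.7 = 0.3704 and zero contribution is dominant for anyone below.
The only share above 0.3704 is Dana's 8/15, contributing 30; the remaining 3 contribute 0. Total contributed: 30.
Noor keeps 30 and receives 2.7 × 30 × 1/15 = 5.40 from the reservoir fund, for a payoff of 35.40.

35.40 thousand dollars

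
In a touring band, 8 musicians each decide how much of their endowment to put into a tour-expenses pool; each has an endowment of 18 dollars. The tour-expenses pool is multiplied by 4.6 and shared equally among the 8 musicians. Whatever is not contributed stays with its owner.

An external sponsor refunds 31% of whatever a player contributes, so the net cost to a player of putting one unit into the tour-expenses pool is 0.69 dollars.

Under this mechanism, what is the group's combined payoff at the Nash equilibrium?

144.00 dollars

Even with the mechanism, each unit contributed returns only (4.6/8) / 0.69 = 0.8333 per unit of net cost, so contributing nothing is still dominant.
Everyone keeps their endowment and the group total is 8 × 18 = 144.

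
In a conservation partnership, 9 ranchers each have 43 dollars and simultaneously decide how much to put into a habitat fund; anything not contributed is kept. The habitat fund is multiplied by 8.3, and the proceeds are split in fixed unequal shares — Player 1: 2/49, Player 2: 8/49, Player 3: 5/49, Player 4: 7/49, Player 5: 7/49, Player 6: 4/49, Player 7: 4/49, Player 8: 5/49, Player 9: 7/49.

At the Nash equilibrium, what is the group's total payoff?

1642.60 dollars

A player with share s gets back 8.3·s per unit contributed, so full contribution is dominant for anyone with s > 1/8.3 = 0.1205 and zero contribution is dominant for anyone below.
Player 2, Player 4, Player 5 and Player 9 clear that bar, contributing 43 each; the remaining 5 contribute 0. Total contributed: 172.
The habitat fund pays out 8.3 × 172 = 1427.60 in total (split across the unequal shares, but the aggregate is all that matters for the group sum).
The 5 free-riders keep 43 each, adding 215. Group total = 215 + 1427.60 = 1642.60.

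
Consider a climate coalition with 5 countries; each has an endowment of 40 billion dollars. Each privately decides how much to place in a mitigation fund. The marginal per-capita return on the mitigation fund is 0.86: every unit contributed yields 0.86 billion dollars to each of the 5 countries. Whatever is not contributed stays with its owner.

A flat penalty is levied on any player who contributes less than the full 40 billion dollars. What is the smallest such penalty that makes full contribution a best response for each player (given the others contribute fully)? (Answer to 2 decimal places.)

5.60 billion dollars

Given the others contribute fully, the best deviation is to contribute 0 (any partial contribution still incurs the fine and gives up units whose private return 0.86 is below 1).
Deviating from 40 to 0 saves 40 billion dollars but forfeits the deviator's share of the drop in the mitigation fund: 0.86 × 40 = 34.40.
So the deviation gain is 40 − 34.40 = 5.60, and the fine must be at least 5.60 billion dollars to wipe it out.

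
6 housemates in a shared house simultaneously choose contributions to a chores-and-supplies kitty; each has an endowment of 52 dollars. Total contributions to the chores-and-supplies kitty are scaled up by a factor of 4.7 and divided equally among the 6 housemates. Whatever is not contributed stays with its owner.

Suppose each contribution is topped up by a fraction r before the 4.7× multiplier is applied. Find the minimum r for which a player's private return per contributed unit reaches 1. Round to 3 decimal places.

With matching at rate r, one contributed unit becomes (1 + r) in the chores-and-supplies kitty and returns 4.7 × (1 + r) / 6 to the contributor.
Setting this equal to 1: 1 + r = 6/4.7 = 1.2766.
So the minimum matching rate is r = 1.2766 − 1 = 0.277.

0.277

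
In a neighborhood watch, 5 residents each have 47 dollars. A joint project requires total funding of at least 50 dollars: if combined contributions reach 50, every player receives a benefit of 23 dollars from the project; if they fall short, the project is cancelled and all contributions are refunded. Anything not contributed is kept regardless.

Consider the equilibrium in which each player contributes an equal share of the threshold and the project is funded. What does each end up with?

60 dollars

Equal share of the threshold: 50/5 = 10.
At this profile no one gains by cutting their contribution: any cut drops the total below 50, the project is cancelled, contributions are refunded, and the deviator ends with 47, which is less than 47 − 10 + 23 = 60. Contributing more than 10 just wastes the excess. So contributing exactly 10 is a best response.
Each player's payoff: 47 − 10 + 23 = 60.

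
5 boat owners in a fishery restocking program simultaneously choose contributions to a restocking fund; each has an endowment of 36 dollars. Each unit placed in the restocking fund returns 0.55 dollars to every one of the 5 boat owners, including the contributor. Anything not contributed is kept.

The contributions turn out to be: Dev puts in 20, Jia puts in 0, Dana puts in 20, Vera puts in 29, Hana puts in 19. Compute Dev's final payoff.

64.40 dollars

Total contributed: 20 + 0 + 20 + 29 + 19 = 88.
Each receives 0.55 × 88 = 48.40 from the restocking fund.
Dev keeps 36 − 20 = 16, so Dev's payoff is 16 + 48.40 = 64.40.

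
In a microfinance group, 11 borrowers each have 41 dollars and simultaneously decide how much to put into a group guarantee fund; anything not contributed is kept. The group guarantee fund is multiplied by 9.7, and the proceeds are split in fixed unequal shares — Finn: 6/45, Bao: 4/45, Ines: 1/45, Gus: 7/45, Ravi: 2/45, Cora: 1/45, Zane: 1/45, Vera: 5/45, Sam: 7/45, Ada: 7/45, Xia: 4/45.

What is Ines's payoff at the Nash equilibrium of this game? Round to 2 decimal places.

Each unit j contributes comes back to j as 9.7 × (j's share), so j prefers to contribute only if that share exceeds 1/9.7 = 0.1031; otherwise keeping the unit dominates.
Finn, Gus, Vera, Sam and Ada clear that bar, contributing 41 each; the remaining 6 contribute 0. Total contributed: 205.
Ines keeps 41 and receives 9.7 × 205 × 1/45 = 44.19 from the group guarantee fund, for a payoff of 85.19.

85.19 dollars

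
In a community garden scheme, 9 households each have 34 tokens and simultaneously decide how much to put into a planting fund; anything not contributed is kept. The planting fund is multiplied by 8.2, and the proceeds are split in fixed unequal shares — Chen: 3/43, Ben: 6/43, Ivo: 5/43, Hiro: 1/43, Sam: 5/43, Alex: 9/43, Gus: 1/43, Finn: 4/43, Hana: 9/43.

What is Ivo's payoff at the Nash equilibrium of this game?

A player with share s gets back 8.2·s per unit contributed, so full contribution is dominant for anyone with s > 1/8.2 = 0.1220 and zero contribution is dominant for anyone below.
Ben, Alex and Hana are above the threshold, contributing 34 each; the remaining 6 contribute 0. Total contributed: 102.
Ivo keeps 34 and receives 8.2 × 102 × 5/43 = 97.26 from the planting fund, for a payoff of 131.26.

131.26 tokens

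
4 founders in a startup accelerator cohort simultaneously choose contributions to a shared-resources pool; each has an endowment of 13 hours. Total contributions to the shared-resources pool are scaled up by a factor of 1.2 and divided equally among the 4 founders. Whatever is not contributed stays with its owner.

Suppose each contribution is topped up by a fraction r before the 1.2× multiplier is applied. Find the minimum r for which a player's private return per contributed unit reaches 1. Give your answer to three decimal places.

2.333

With matching at rate r, one contributed unit becomes (1 + r) in the shared-resources pool and returns 1.2 × (1 + r) / 4 to the contributor.
Setting this equal to 1: 1 + r = 4/1.2 = 3.3333.
So the minimum matching rate is r = 3.3333 − 1 = 2.333.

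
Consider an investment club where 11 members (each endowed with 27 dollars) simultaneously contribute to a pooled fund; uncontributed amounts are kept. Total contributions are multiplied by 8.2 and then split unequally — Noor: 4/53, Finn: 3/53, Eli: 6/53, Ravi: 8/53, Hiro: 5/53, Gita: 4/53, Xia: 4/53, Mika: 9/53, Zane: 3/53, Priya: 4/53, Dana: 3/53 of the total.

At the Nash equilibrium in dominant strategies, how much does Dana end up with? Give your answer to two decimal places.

52.06 dollars

Player j's private return per contributed unit is 8.2 × (j's share). Contributing is weakly dominant for j when that share is at least 1/8.2 = 0.1220, and contributing 0 is dominant otherwise.
Ravi and Mika clear that bar, contributing 27 each; the remaining 9 contribute 0. Total contributed: 54.
Dana keeps 27 and receives 8.2 × 54 × 3/53 = 25.06 from the pooled fund, for a payoff of 52.06.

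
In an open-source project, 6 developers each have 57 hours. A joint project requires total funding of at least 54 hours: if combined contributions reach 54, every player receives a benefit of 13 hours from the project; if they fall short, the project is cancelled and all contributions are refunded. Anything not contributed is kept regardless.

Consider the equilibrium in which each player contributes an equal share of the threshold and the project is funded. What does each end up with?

Equal share of the threshold: 54/6 = 9.
At this profile no one gains by cutting their contribution: any cut drops the total below 54, the project is cancelled, contributions are refunded, and the deviator ends with 57, which is less than 57 − 9 + 13 = 61. Contributing more than 9 just wastes the excess. So contributing exactly 9 is a best response.
Each player's payoff: 57 − 9 + 13 = 61.

61 hours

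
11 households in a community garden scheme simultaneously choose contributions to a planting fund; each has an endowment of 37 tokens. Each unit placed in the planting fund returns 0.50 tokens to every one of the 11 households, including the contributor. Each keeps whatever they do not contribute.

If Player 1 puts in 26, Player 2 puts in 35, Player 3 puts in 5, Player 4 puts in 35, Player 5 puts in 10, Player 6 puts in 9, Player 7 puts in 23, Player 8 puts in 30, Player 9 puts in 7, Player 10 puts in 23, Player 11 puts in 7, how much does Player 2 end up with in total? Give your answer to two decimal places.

107.00 tokens

Total contributed: 26 + 35 + 5 + 35 + 10 + 9 + 23 + 30 + 7 + 23 + 7 = 210.
Each receives 0.50 × 210 = 105.00 from the planting fund.
Player 2 keeps 37 − 35 = 2, so Player 2's payoff is 2 + 105.00 = 107.00.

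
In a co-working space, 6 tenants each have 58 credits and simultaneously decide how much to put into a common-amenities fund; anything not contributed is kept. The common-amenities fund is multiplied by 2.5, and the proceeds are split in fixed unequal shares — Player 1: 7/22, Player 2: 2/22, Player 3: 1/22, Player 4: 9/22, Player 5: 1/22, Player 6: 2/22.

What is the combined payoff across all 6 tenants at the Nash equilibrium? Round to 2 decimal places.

435.00 credits

Player j's private return per contributed unit is 2.5 × (j's share). Contributing is weakly dominant for j when that share is at least 1/2.5 = 0.4000, and contributing 0 is dominant otherwise.
Player 4 alone (share 9/22) is above the threshold, contributing 58; the remaining 5 contribute 0. Total contributed: 58.
The common-amenities fund pays out 2.5 × 58 = 145.00 in total (split across the unequal shares, but the aggregate is all that matters for the group sum).
The 5 free-riders keep 58 each, adding 290. Group total = 290 + 145.00 = 435.00.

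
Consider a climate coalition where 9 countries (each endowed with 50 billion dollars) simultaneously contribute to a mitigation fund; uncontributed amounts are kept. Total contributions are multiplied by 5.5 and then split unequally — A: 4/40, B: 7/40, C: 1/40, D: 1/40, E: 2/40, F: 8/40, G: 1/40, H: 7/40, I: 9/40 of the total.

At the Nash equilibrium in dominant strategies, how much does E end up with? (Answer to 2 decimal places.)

77.50 billion dollars

Each unit j contributes comes back to j as 5.5 × (j's share), so j prefers to contribute only if that share exceeds 1/5.5 = 0.1818; otherwise keeping the unit dominates.
The shares above 0.1818 belong to F and I, contributing 50 each; the remaining 7 contribute 0. Total contributed: 100.
E keeps 50 and receives 5.5 × 100 × 2/40 = 27.50 from the mitigation fund, for a payoff of 77.50.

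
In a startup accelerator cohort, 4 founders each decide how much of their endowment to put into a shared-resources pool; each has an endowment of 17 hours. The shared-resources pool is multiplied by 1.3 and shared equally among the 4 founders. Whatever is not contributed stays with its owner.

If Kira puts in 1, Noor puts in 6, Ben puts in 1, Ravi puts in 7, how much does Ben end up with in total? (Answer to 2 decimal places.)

Total contributed: 1 + 6 + 1 + 7 = 15.
Each receives 1.3 × 15 / 4 = 4.88 from the shared-resources pool.
Ben keeps 17 − 1 = 16, so Ben's payoff is 16 + 4.88 = 20.88.

20.88 hours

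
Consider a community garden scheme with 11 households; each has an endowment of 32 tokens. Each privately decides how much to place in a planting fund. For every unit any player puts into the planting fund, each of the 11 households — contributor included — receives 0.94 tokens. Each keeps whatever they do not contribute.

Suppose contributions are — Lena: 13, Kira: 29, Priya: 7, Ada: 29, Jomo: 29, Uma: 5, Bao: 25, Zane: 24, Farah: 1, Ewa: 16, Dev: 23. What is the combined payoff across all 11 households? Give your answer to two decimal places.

Total contributed: 13 + 29 + 7 + 29 + 29 + 5 + 25 + 24 + 1 + 16 + 23 = 201; total kept: 11 × 32 − 201 = 151.
The planting fund pays out 0.94 × 11 × 201 = 2078.34 in aggregate.
Group total = 151 + 2078.34 = 2229.34.

2229.34 tokens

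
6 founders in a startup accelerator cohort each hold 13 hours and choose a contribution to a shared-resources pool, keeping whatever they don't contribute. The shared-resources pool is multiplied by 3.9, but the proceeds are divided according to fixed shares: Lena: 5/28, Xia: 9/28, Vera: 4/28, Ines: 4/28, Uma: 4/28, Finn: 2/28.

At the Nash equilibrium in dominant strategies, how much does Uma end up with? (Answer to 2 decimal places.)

For player j, contributing a unit is worthwhile iff 3.9 × (j's share) ≥ 1, i.e. iff j's share is at least 0.2564.
Xia alone (share 9/28) is above the threshold, contributing 13; the remaining 5 contribute 0. Total contributed: 13.
Uma keeps 13 and receives 3.9 × 13 × 4/28 = 7.24 from the shared-resources pool, for a payoff of 20.24.

20.24 hours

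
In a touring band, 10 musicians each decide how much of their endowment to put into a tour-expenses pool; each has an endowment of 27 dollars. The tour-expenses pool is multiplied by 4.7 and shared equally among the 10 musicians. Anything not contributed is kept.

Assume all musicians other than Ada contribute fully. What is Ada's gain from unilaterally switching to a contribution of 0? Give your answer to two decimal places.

Switching from a contribution of 27 to 0 lets Ada keep an extra 27 dollars, but lowers the tour-expenses pool by 27, which costs Ada their own share of that drop: 4.7/10 × 27 = 12.69.
Net gain = 27 − 12.69 = 14.31. The private return per contributed unit (0.4700) is below 1, so free-riding is indeed the best response regardless of what the others do.

14.31 dollars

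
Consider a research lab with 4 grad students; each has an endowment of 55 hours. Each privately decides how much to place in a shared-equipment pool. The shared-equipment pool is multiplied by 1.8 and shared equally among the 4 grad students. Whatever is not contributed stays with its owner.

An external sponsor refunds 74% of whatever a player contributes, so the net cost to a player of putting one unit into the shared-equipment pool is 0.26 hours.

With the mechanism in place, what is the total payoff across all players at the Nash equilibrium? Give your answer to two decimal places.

558.80 hours

With the mechanism, a contributed unit returns (1.8/4) / 0.26 = 1.7308 per unit of net cost to the contributor — now above 1 — so contributing fully is weakly dominant for every player.
At the Nash equilibrium everyone contributes 55. Group total payoff = 4 × (55 × 0.74 + 1.8 × 55) = 558.80.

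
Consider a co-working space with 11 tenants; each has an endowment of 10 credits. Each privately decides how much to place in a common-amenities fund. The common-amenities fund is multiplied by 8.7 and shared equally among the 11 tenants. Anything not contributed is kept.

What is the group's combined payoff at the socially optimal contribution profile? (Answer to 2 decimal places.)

957.00 credits

Each contributed unit returns 8.700 to the group as a whole (0.7909 to each of 11 players), which exceeds 1, so the social optimum is full contribution: group total = 8.700 × 110 = 957.00.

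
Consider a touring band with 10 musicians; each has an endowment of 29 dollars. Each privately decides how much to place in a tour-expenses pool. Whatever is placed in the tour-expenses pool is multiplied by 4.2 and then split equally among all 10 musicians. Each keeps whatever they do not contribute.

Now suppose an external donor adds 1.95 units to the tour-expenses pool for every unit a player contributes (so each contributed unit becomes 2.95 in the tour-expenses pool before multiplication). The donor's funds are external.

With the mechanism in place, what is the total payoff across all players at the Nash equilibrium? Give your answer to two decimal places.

3593.10 dollars

With the mechanism, a contributed unit returns 4.2 × 2.95 / 10 = 1.2390 per unit of net cost to the contributor — now above 1 — so contributing fully is weakly dominant for every player.
At the Nash equilibrium everyone contributes 29. Group total payoff = 4.2 × 2.95 × 290 = 3593.10.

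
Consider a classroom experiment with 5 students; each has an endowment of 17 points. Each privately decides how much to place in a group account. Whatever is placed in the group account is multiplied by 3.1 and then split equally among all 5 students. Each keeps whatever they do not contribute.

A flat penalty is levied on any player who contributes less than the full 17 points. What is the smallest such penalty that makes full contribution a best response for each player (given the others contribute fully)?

6.46 points

Given the others contribute fully, the best deviation is to contribute 0 (any partial contribution still incurs the fine and gives up units whose private return 0.6200 is below 1).
Deviating from 17 to 0 saves 17 points but forfeits the deviator's share of the drop in the group account: 3.1/5 × 17 = 10.54.
So the deviation gain is 17 − 10.54 = 6.46, and the fine must be at least 6.46 points to wipe it out.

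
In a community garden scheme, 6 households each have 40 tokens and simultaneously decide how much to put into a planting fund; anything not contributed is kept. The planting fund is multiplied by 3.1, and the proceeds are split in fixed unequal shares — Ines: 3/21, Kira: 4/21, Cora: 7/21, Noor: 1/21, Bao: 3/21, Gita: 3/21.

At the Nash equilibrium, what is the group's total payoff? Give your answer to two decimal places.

For player j, contributing a unit is worthwhile iff 3.1 × (j's share) ≥ 1, i.e. iff j's share is at least 0.3226.
Cora alone (share 7/21) is above the threshold, contributing 40; the remaining 5 contribute 0. Total contributed: 40.
The planting fund pays out 3.1 × 40 = 124.00 in total (split across the unequal shares, but the aggregate is all that matters for the group sum).
The 5 free-riders keep 40 each, adding 200. Group total = 200 + 124.00 = 324.00.

324.00 tokens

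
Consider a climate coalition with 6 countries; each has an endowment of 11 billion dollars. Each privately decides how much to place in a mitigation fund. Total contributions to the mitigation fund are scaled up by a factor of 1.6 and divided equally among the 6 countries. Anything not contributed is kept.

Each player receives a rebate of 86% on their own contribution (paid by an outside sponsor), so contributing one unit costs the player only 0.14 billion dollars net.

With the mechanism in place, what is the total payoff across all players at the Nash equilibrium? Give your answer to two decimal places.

With the mechanism, a contributed unit returns (1.6/6) / 0.14 = 1.9048 per unit of net cost to the contributor — now above 1 — so contributing fully is weakly dominant for every player.
At the Nash equilibrium everyone contributes 11. Group total payoff = 6 × (11 × 0.86 + 1.6 × 11) = 162.36.

162.36 billion dollars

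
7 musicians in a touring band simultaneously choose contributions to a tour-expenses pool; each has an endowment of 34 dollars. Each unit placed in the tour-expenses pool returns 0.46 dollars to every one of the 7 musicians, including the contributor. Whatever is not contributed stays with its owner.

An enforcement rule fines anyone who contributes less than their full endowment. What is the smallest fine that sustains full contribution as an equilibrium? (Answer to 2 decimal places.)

Given the others contribute fully, the best deviation is to contribute 0 (any partial contribution still incurs the fine and gives up units whose private return 0.46 is below 1).
Deviating from 34 to 0 saves 34 dollars but forfeits the deviator's share of the drop in the tour-expenses pool: 0.46 × 34 = 15.64.
So the deviation gain is 34 − 15.64 = 18.36, and the fine must be at least 18.36 dollars to wipe it out.

18.36 dollars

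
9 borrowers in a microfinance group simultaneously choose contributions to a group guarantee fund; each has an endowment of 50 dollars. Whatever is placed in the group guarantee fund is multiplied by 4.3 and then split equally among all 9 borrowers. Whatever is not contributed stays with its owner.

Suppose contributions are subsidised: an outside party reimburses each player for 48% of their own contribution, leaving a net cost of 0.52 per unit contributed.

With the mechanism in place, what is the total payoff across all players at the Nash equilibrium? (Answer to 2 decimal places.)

With the mechanism, a contributed unit returns (4.3/9) / 0.52 = 0.9188 per unit of net cost — still below 1 — so contributing 0 remains dominant for every player.
At the Nash equilibrium no one contributes; group total payoff = 9 × 50 = 450.

450.00 dollars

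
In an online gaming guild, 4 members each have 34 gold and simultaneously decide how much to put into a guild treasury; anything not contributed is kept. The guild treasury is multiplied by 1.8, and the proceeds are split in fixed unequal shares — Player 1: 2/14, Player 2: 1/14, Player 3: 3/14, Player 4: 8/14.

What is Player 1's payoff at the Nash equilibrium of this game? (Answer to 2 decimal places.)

A player with share s gets back 1.8·s per unit contributed, so full contribution is dominant for anyone with s > 1/1.8 = 0.5556 and zero contribution is dominant for anyone below.
Only Player 4 (8/14) clears that bar, contributing 34; the remaining 3 contribute 0. Total contributed: 34.
Player 1 keeps 34 and receives 1.8 × 34 × 2/14 = 8.74 from the guild treasury, for a payoff of 42.74.

42.74 gold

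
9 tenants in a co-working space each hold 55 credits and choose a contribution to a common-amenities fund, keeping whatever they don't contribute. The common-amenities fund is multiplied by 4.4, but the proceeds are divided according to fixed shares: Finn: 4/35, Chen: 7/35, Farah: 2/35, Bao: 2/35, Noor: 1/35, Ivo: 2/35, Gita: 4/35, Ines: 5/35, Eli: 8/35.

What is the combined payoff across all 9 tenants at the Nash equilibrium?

682.00 credits

Player j's private return per contributed unit is 4.4 × (j's share). Contributing is weakly dominant for j when that share is at least 1/4.4 = 0.2273, and contributing 0 is dominant otherwise.
Only Eli (8/35) clears that bar, contributing 55; the remaining 8 contribute 0. Total contributed: 55.
The common-amenities fund pays out 4.4 × 55 = 242.00 in total (split across the unequal shares, but the aggregate is all that matters for the group sum).
The 8 free-riders keep 55 each, adding 440. Group total = 440 + 242.00 = 682.00.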